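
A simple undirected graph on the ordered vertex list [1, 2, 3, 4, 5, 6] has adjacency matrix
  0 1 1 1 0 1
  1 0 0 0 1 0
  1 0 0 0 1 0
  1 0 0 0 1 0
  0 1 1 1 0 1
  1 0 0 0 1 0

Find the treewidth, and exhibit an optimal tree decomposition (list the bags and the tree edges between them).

Treewidth 2.
One such decomposition:
Bags: B1 = {1, 2, 5}  B2 = {1, 3, 5}  B3 = {1, 4, 5}  B4 = {1, 5, 6}
Tree: B1–B2, B2–B3, B3–B4

Each bag holds 3 vertices, so the decomposition has width 2, which upper-bounds the treewidth. The edges 2–1–3–5–2 form a cycle, so G is not a tree and its treewidth is at least 2. Hence tw(G) = 2 exactly.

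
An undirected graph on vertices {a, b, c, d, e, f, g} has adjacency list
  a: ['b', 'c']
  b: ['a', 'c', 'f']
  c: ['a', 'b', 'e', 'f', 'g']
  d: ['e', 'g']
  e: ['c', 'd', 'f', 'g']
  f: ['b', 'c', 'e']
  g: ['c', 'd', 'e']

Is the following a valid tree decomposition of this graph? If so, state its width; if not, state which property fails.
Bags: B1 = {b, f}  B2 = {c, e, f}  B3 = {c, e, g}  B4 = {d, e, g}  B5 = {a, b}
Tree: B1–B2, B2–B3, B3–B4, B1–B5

A tree decomposition must satisfy three properties: every vertex lies in some bag; for every edge, both endpoints lie together in some bag; and for every vertex, the bags containing it form a connected subtree. Here edge (c,b) lies in no bag, so the decomposition is invalid.

No — edge (c,b) lies in no bag.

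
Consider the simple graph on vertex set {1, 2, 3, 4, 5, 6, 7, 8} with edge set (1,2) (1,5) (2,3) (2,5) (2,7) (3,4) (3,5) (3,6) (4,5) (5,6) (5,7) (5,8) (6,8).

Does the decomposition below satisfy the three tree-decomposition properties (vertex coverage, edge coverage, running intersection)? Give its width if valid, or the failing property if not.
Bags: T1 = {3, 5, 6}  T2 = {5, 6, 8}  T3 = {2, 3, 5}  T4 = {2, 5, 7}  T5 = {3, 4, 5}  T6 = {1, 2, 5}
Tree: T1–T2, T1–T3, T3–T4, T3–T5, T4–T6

Vertex coverage: the bags together contain {1, 2, 3, 4, 5, 6, 7, 8}, the full vertex set. Edge coverage: each edge of G has both endpoints in at least one bag. Running intersection: for every vertex, the bags containing it form a connected subtree. All three properties hold, so this is a valid tree decomposition of width max|bag| − 1 = 2, and hence tw(G) ≤ 2.

Yes; width 2.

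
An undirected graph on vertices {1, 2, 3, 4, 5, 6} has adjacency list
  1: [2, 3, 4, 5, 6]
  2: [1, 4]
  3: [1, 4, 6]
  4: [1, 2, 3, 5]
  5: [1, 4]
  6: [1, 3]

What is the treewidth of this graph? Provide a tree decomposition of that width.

Every bag has size at most 3, so the width is 3 − 1 = 2 and tw(G) ≤ 2. Conversely, {1, 2, 4} is a clique of size 3, and the vertices of any clique must share a bag in every tree decomposition; so some bag has ≥ 3 vertices and tw(G) ≥ 2. Hence tw(G) = 2 exactly.

Treewidth 2.
One such decomposition:
Bags: B1 = {1, 3, 4}  B2 = {1, 4, 5}  B3 = {1, 2, 4}  B4 = {1, 3, 6}
Tree: B1–B2, B2–B3, B1–B4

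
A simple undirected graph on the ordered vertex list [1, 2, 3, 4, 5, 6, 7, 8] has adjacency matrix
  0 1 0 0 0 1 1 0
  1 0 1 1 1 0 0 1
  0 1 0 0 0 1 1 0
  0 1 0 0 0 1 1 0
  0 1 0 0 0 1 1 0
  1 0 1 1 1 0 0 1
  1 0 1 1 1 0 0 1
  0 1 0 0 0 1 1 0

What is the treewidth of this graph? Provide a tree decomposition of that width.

The largest bag has 4 vertices, giving width 3; this decomposition certifies tw(G) ≤ 3. For the lower bound: the 4 vertex sets {3,7}, {2,5}, {6}, {4} are disjoint, each induces a connected subgraph, and every pair is joined by at least one edge of G. Contracting each set to a single vertex therefore yields K_{4} as a minor, and since treewidth is minor-monotone, tw(G) ≥ tw(K_{4}) = 3. The upper and lower bounds meet at 3, so that is the treewidth.

Treewidth 3.
Bags: B1 = {2, 3, 6, 7}  B2 = {2, 5, 6, 7}  B3 = {2, 4, 6, 7}  B4 = {2, 6, 7, 8}  B5 = {1, 2, 6, 7}
Tree: B1–B2, B2–B3, B3–B4, B4–B5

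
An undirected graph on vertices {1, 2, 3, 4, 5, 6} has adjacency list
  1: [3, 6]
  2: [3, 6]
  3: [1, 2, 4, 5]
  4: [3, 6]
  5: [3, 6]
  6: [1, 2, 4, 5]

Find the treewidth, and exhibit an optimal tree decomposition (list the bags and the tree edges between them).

Treewidth 2.
Bags: B1 = {2, 3, 6}  B2 = {3, 4, 6}  B3 = {3, 5, 6}  B4 = {1, 3, 6}
Tree: B1–B2, B2–B3, B3–B4

Each bag holds 3 vertices, so the decomposition has width 2, which upper-bounds the treewidth. The edges 3–2–6–4–3 form a cycle, so G is not a tree and its treewidth is at least 2. Hence tw(G) = 2 exactly.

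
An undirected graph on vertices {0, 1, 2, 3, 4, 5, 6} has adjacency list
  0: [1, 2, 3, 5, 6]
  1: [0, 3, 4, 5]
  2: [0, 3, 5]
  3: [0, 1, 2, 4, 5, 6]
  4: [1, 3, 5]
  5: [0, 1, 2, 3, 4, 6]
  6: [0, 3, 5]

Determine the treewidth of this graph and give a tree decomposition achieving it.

The largest bag has 4 vertices, giving width 3; this decomposition certifies tw(G) ≤ 3. On the other hand G contains the 4-clique {0, 1, 3, 5}. A clique must lie in a single bag of any decomposition, so no decomposition can have width below 3. Combining the bounds, tw(G) = 3.

Treewidth 3.
Bags: B1 = {0, 2, 3, 5}  B2 = {0, 1, 3, 5}  B3 = {1, 3, 4, 5}  B4 = {0, 3, 5, 6}
Tree: B1–B2, B2–B3, B1–B4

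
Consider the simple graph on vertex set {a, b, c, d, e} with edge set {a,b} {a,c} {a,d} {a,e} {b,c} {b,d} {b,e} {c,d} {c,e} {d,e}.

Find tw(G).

4

A width-4 tree decomposition is:
Bags: B1 = {a, b, c, d, e}
Tree: (single bag)
A single bag containing all 5 vertices is trivially a valid decomposition of width 4. Conversely, {a, b, c, d, e} is a clique of size 5, and the vertices of any clique must share a bag in every tree decomposition; so some bag has ≥ 5 vertices and tw(G) ≥ 4. Combining the bounds, tw(G) = 4.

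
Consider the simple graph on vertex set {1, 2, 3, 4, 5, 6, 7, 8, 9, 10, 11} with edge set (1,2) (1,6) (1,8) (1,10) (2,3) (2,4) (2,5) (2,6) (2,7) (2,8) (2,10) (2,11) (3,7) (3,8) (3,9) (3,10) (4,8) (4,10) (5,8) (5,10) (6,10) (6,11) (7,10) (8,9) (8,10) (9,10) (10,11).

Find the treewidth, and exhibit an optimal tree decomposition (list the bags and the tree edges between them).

Treewidth 3.
One optimal decomposition is:
Bags: B1 = {2, 3, 8, 10}  B2 = {2, 3, 7, 10}  B3 = {3, 8, 9, 10}  B4 = {2, 4, 8, 10}  B5 = {1, 2, 8, 10}  B6 = {2, 5, 8, 10}  B7 = {1, 2, 6, 10}  B8 = {2, 6, 10, 11}
Tree: B1–B2, B1–B3, B1–B4, B4–B5, B1–B6, B5–B7, B7–B8

Every bag has size at most 4, so the width is 4 − 1 = 3 and tw(G) ≤ 3. On the other hand G contains the 4-clique {3, 8, 9, 10}. A clique must lie in a single bag of any decomposition, so no decomposition can have width below 3. The upper and lower bounds meet at 3, so that is the treewidth.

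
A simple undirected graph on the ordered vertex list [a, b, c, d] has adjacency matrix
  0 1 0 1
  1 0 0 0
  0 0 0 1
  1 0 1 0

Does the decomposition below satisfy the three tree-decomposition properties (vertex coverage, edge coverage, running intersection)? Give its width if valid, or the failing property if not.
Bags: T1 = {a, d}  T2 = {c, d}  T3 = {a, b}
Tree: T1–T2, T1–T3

Yes; width 1.

Vertex coverage: the bags together contain {a, b, c, d}, the full vertex set. Edge coverage: each edge of G has both endpoints in at least one bag. Running intersection: for every vertex, the bags containing it form a connected subtree. All three properties hold, so this is a valid tree decomposition of width max|bag| − 1 = 1, and hence tw(G) ≤ 1.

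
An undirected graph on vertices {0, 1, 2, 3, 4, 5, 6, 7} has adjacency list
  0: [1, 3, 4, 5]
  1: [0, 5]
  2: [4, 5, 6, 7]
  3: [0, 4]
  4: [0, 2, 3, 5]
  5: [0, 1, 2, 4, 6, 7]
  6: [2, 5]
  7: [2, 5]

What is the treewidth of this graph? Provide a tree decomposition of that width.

Treewidth 2.
One optimal decomposition is:
Bags: B1 = {2, 5, 6}  B2 = {2, 5, 7}  B3 = {2, 4, 5}  B4 = {0, 4, 5}  B5 = {0, 3, 4}  B6 = {0, 1, 5}
Tree: B1–B2, B2–B3, B3–B4, B4–B5, B4–B6

Every bag has size at most 3, so the width is 3 − 1 = 2 and tw(G) ≤ 2. On the other hand G contains the 3-clique {0, 3, 4}. A clique must lie in a single bag of any decomposition, so no decomposition can have width below 2. Therefore the treewidth is 2.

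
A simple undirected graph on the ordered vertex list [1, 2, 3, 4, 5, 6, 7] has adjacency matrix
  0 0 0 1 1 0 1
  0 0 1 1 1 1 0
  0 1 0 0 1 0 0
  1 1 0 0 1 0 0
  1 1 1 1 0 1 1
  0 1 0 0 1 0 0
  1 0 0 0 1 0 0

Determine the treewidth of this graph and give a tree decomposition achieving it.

Each bag holds 3 vertices, so the decomposition has width 2, which upper-bounds the treewidth. On the other hand G contains the 3-clique {1, 4, 5}. A clique must lie in a single bag of any decomposition, so no decomposition can have width below 2. Therefore the treewidth is 2.

Treewidth 2.
One optimal decomposition is:
Bags: B1 = {2, 3, 5}  B2 = {2, 4, 5}  B3 = {2, 5, 6}  B4 = {1, 4, 5}  B5 = {1, 5, 7}
Tree: B1–B2, B2–B3, B2–B4, B4–B5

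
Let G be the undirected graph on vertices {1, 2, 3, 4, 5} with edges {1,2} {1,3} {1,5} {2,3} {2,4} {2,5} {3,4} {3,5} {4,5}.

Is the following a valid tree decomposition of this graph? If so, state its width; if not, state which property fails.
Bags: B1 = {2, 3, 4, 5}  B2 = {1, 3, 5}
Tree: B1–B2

A tree decomposition must satisfy three properties: every vertex lies in some bag; for every edge, both endpoints lie together in some bag; and for every vertex, the bags containing it form a connected subtree. Here edge (2,1) lies in no bag, so the decomposition is invalid.

No — edge (2,1) lies in no bag.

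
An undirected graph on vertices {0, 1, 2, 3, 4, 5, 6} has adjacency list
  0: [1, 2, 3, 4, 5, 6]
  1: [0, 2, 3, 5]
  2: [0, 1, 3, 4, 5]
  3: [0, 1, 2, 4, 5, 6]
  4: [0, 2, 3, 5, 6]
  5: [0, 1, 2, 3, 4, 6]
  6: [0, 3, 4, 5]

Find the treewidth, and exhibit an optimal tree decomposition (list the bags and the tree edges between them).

Treewidth 4.
Bags: B1 = {0, 2, 3, 4, 5}  B2 = {0, 1, 2, 3, 5}  B3 = {0, 3, 4, 5, 6}
Tree: B1–B2, B1–B3

Each bag holds 5 vertices, so the decomposition has width 4, which upper-bounds the treewidth. Conversely, {0, 1, 2, 3, 5} is a clique of size 5, and the vertices of any clique must share a bag in every tree decomposition; so some bag has ≥ 5 vertices and tw(G) ≥ 4. Hence tw(G) = 4 exactly.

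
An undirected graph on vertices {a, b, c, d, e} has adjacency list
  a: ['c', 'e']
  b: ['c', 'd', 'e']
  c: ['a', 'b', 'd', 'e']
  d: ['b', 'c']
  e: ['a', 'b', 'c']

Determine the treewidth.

2

A width-2 tree decomposition is:
Bags: B1 = {b, c, e}  B2 = {a, c, e}  B3 = {b, c, d}
Tree: B1–B2, B1–B3
The largest bag has 3 vertices, giving width 2; this decomposition certifies tw(G) ≤ 2. For the lower bound, the 3 vertices {b, c, d} are pairwise adjacent, and any tree decomposition puts a clique entirely inside one bag — forcing width ≥ 2. Combining the bounds, tw(G) = 2.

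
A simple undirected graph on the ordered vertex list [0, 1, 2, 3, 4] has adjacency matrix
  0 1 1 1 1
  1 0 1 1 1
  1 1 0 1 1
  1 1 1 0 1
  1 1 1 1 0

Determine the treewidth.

4

A width-4 tree decomposition is:
Bags: B1 = {0, 1, 2, 3, 4}
Tree: (single bag)
A single bag containing all 5 vertices is trivially a valid decomposition of width 4. On the other hand G contains the 5-clique {0, 1, 2, 3, 4}. A clique must lie in a single bag of any decomposition, so no decomposition can have width below 4. Therefore the treewidth is 4.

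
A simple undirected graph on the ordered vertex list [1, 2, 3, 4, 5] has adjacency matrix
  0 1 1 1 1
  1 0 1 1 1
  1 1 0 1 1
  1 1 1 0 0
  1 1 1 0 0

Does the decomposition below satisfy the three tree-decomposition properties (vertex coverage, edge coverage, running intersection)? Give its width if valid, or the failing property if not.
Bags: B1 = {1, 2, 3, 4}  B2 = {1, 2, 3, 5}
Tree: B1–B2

Every vertex of G appears in some bag (union = {1, 2, 3, 4, 5}); every edge is covered by a bag; and for each vertex v the set of bags containing v is connected in the bag tree. The decomposition is therefore valid. The largest bag has 4 vertices, so the width is 3.

Yes; width 3.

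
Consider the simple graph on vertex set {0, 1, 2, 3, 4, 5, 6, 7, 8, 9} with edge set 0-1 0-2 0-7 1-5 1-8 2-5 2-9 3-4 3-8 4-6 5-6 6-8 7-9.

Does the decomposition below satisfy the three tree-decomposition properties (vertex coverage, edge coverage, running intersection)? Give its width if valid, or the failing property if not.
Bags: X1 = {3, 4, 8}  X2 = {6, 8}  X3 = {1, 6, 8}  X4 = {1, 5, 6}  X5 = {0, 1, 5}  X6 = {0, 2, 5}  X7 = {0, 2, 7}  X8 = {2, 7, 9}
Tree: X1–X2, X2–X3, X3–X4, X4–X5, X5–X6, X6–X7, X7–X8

A tree decomposition must satisfy three properties: every vertex lies in some bag; for every edge, both endpoints lie together in some bag; and for every vertex, the bags containing it form a connected subtree. Here edge (4,6) lies in no bag, so the decomposition is invalid.

No — edge (4,6) lies in no bag.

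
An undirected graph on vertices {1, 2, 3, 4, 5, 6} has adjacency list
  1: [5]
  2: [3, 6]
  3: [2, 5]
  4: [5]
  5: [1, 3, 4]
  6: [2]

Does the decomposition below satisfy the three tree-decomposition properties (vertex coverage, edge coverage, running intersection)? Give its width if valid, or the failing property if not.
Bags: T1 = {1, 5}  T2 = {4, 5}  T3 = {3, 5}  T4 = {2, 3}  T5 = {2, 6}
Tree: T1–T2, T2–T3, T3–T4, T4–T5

Checking the three conditions: (i) the bags cover all of {1, 2, 3, 4, 5, 6}; (ii) for each edge, some bag contains both endpoints; (iii) the bags containing any fixed vertex form a subtree. All hold, so the decomposition is valid with width 2 − 1 = 1.

Yes; width 1.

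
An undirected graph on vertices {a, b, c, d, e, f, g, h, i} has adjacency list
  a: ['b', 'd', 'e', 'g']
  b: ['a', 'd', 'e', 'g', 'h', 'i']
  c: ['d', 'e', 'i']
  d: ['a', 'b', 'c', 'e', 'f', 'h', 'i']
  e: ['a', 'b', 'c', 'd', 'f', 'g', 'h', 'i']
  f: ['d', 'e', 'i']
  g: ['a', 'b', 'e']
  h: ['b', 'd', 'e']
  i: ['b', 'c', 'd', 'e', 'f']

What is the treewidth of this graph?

3

A width-3 tree decomposition is:
Bags: B1 = {c, d, e, i}  B2 = {d, e, f, i}  B3 = {b, d, e, i}  B4 = {a, b, d, e}  B5 = {b, d, e, h}  B6 = {a, b, e, g}
Tree: B1–B2, B1–B3, B3–B4, B4–B5, B4–B6
Each bag holds 4 vertices, so the decomposition has width 3, which upper-bounds the treewidth. For the lower bound, the 4 vertices {c, d, e, i} are pairwise adjacent, and any tree decomposition puts a clique entirely inside one bag — forcing width ≥ 3. The upper and lower bounds meet at 3, so that is the treewidth.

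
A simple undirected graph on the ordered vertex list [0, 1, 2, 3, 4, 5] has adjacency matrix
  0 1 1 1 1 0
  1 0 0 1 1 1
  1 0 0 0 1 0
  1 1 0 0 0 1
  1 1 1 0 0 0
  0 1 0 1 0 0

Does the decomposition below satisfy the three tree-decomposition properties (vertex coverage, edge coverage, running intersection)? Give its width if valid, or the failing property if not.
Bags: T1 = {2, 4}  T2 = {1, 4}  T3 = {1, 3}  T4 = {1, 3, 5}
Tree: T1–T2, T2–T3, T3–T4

No — vertex 0 appears in no bag.

A tree decomposition must satisfy three properties: every vertex lies in some bag; for every edge, both endpoints lie together in some bag; and for every vertex, the bags containing it form a connected subtree. Here vertex 0 appears in no bag, so the decomposition is invalid.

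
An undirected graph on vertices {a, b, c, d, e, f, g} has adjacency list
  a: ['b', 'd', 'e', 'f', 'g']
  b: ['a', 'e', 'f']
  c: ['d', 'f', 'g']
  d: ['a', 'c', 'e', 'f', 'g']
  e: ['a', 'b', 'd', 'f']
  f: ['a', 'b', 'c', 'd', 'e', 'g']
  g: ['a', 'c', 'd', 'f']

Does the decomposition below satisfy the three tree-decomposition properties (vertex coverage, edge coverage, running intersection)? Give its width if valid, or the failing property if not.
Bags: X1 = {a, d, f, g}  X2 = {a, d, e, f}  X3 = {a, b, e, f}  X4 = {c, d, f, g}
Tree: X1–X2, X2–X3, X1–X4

Vertex coverage: the bags together contain {a, b, c, d, e, f, g}, the full vertex set. Edge coverage: each edge of G has both endpoints in at least one bag. Running intersection: for every vertex, the bags containing it form a connected subtree. All three properties hold, so this is a valid tree decomposition of width max|bag| − 1 = 3, and hence tw(G) ≤ 3.

Yes; width 3.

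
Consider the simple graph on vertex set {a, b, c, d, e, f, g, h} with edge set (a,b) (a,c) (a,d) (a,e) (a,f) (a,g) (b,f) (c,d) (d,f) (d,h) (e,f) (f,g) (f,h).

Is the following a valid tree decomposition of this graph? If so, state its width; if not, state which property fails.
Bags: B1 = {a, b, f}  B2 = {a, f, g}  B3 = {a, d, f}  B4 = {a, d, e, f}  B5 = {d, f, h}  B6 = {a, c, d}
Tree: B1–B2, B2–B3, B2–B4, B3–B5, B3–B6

A tree decomposition must satisfy three properties: every vertex lies in some bag; for every edge, both endpoints lie together in some bag; and for every vertex, the bags containing it form a connected subtree. Here bags containing vertex d are not connected in the tree, so the decomposition is invalid.

No — bags containing vertex d are not connected in the tree.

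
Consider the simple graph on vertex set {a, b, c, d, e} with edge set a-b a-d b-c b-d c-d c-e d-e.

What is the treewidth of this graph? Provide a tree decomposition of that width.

Treewidth 2.
One such decomposition:
Bags: B1 = {c, d, e}  B2 = {b, c, d}  B3 = {a, b, d}
Tree: B1–B2, B2–B3

Each bag holds 3 vertices, so the decomposition has width 2, which upper-bounds the treewidth. For the lower bound, the 3 vertices {c, d, e} are pairwise adjacent, and any tree decomposition puts a clique entirely inside one bag — forcing width ≥ 2. The upper and lower bounds meet at 2, so that is the treewidth.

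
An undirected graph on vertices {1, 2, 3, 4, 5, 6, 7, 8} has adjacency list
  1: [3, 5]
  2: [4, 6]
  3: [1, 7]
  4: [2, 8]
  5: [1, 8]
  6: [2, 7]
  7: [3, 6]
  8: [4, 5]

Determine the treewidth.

2

A width-2 tree decomposition is:
Bags: B1 = {2, 4, 8}  B2 = {2, 6, 8}  B3 = {6, 7, 8}  B4 = {3, 7, 8}  B5 = {1, 3, 8}  B6 = {1, 5, 8}
Tree: B1–B2, B2–B3, B3–B4, B4–B5, B5–B6
Every bag has size at most 3, so the width is 3 − 1 = 2 and tw(G) ≤ 2. Since 8–4–2–6–7–3–1–5–8 is a cycle in G, G is not acyclic. Forests are exactly the graphs of treewidth ≤ 1, so tw(G) ≥ 2. Therefore the treewidth is 2.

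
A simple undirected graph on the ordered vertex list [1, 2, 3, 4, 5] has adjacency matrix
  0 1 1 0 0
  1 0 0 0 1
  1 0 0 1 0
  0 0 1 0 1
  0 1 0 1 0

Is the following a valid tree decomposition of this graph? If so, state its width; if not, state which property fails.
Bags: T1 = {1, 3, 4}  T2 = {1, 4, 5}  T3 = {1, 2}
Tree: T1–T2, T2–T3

No — edge (5,2) lies in no bag.

A tree decomposition must satisfy three properties: every vertex lies in some bag; for every edge, both endpoints lie together in some bag; and for every vertex, the bags containing it form a connected subtree. Here edge (5,2) lies in no bag, so the decomposition is invalid.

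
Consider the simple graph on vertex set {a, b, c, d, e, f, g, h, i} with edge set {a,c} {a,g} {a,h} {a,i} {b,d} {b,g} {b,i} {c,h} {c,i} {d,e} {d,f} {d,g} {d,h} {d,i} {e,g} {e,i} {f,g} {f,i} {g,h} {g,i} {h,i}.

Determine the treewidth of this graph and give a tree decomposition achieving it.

Each bag holds 4 vertices, so the decomposition has width 3, which upper-bounds the treewidth. Conversely, {d, e, g, i} is a clique of size 4, and the vertices of any clique must share a bag in every tree decomposition; so some bag has ≥ 4 vertices and tw(G) ≥ 3. Therefore the treewidth is 3.

Treewidth 3.
One optimal decomposition is:
Bags: B1 = {a, g, h, i}  B2 = {d, g, h, i}  B3 = {b, d, g, i}  B4 = {a, c, h, i}  B5 = {d, f, g, i}  B6 = {d, e, g, i}
Tree: B1–B2, B2–B3, B1–B4, B2–B5, B3–B6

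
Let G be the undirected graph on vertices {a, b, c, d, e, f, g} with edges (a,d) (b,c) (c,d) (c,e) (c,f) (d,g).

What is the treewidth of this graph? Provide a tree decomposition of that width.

Treewidth 1.
Bags: B1 = {c, d}  B2 = {b, c}  B3 = {c, e}  B4 = {a, d}  B5 = {c, f}  B6 = {d, g}
Tree: B1–B2, B2–B3, B1–B4, B1–B5, B1–B6

Each bag holds 2 vertices, so the decomposition has width 1, which upper-bounds the treewidth. Any graph with an edge has treewidth ≥ 1, and G has the edge c–d. The upper and lower bounds meet at 1, so that is the treewidth.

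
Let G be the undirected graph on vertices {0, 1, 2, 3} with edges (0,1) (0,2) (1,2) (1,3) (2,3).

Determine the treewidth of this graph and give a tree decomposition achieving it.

Treewidth 2.
Bags: B1 = {0, 1, 2}  B2 = {1, 2, 3}
Tree: B1–B2

The largest bag has 3 vertices, giving width 2; this decomposition certifies tw(G) ≤ 2. Conversely, {0, 1, 2} is a clique of size 3, and the vertices of any clique must share a bag in every tree decomposition; so some bag has ≥ 3 vertices and tw(G) ≥ 2. Therefore the treewidth is 2.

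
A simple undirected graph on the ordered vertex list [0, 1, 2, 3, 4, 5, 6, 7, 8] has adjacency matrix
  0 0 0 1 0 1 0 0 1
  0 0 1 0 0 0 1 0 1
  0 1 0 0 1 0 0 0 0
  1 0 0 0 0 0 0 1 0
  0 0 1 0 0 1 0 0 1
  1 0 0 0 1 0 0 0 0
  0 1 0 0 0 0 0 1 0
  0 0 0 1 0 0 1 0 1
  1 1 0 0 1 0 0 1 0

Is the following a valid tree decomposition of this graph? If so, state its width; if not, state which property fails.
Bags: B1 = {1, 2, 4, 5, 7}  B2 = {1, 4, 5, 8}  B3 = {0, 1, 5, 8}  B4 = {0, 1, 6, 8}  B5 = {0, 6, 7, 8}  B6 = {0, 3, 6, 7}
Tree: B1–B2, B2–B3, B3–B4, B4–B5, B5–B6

No — bags containing vertex 7 are not connected in the tree.

A tree decomposition must satisfy three properties: every vertex lies in some bag; for every edge, both endpoints lie together in some bag; and for every vertex, the bags containing it form a connected subtree. Here bags containing vertex 7 are not connected in the tree, so the decomposition is invalid.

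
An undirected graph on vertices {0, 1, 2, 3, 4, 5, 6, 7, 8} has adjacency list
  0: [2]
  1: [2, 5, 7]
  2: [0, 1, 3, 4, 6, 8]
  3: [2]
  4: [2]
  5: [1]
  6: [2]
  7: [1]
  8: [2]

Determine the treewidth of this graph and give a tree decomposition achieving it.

Every bag has size at most 2, so the width is 2 − 1 = 1 and tw(G) ≤ 1. G has an edge, so its treewidth is at least 1. Hence tw(G) = 1 exactly.

Treewidth 1.
One optimal decomposition is:
Bags: B1 = {1, 2}  B2 = {2, 4}  B3 = {2, 6}  B4 = {2, 3}  B5 = {0, 2}  B6 = {2, 8}  B7 = {1, 7}  B8 = {1, 5}
Tree: B1–B2, B2–B3, B2–B4, B2–B5, B2–B6, B1–B7, B7–B8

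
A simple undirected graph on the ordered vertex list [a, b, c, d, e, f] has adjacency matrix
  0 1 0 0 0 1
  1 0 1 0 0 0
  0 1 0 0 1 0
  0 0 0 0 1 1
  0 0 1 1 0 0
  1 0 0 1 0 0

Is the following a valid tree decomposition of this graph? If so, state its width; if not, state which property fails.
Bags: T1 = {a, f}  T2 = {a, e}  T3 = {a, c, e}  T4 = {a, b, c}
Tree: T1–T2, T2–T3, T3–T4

No — vertex d appears in no bag.

A tree decomposition must satisfy three properties: every vertex lies in some bag; for every edge, both endpoints lie together in some bag; and for every vertex, the bags containing it form a connected subtree. Here vertex d appears in no bag, so the decomposition is invalid.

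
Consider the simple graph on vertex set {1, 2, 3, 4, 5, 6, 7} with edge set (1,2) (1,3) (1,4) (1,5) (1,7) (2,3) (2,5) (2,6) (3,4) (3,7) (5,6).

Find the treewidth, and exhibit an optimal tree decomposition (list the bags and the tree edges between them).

The largest bag has 3 vertices, giving width 2; this decomposition certifies tw(G) ≤ 2. Conversely, {1, 2, 3} is a clique of size 3, and the vertices of any clique must share a bag in every tree decomposition; so some bag has ≥ 3 vertices and tw(G) ≥ 2. The upper and lower bounds meet at 2, so that is the treewidth.

Treewidth 2.
One optimal decomposition is:
Bags: B1 = {1, 2, 5}  B2 = {1, 2, 3}  B3 = {2, 5, 6}  B4 = {1, 3, 7}  B5 = {1, 3, 4}
Tree: B1–B2, B1–B3, B2–B4, B4–B5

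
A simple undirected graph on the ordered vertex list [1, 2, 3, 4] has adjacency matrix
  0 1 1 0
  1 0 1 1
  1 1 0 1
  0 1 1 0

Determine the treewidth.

A width-2 tree decomposition is:
Bags: B1 = {1, 2, 3}  B2 = {2, 3, 4}
Tree: B1–B2
Every bag has size at most 3, so the width is 3 − 1 = 2 and tw(G) ≤ 2. Conversely, {1, 2, 3} is a clique of size 3, and the vertices of any clique must share a bag in every tree decomposition; so some bag has ≥ 3 vertices and tw(G) ≥ 2. Therefore the treewidth is 2.

2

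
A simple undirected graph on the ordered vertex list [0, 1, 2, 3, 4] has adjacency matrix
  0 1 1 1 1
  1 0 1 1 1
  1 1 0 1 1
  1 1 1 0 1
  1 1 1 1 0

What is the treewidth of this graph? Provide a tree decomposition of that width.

Treewidth 4.
Bags: B1 = {0, 1, 2, 3, 4}
Tree: (single bag)

With just one bag of size 5, the width is 5 − 1 = 4, so tw(G) ≤ 4. Conversely, {0, 1, 2, 3, 4} is a clique of size 5, and the vertices of any clique must share a bag in every tree decomposition; so some bag has ≥ 5 vertices and tw(G) ≥ 4. Combining the bounds, tw(G) = 4.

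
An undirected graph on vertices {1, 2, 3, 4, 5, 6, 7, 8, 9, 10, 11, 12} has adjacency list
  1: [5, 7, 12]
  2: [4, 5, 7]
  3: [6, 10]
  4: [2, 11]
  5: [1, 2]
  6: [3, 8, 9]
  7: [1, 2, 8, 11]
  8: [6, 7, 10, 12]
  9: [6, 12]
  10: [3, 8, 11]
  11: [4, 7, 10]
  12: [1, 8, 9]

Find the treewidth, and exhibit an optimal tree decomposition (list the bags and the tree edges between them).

Treewidth 3.
One such decomposition:
Bags: B1 = {3, 6, 9, 12}  B2 = {3, 6, 8, 12}  B3 = {3, 8, 10, 12}  B4 = {1, 8, 10, 12}  B5 = {1, 7, 8, 10}  B6 = {1, 7, 10, 11}  B7 = {1, 5, 7, 11}  B8 = {2, 5, 7, 11}  B9 = {2, 4, 5, 11}
Tree: B1–B2, B2–B3, B3–B4, B4–B5, B5–B6, B6–B7, B7–B8, B8–B9

Each bag holds 4 vertices, so the decomposition has width 3, which upper-bounds the treewidth. For the lower bound: the 4 vertex sets {3,6,9}, {12}, {8}, {1,7,10,11} are disjoint, each induces a connected subgraph, and every pair is joined by at least one edge of G. Contracting each set to a single vertex therefore yields K_{4} as a minor, and since treewidth is minor-monotone, tw(G) ≥ tw(K_{4}) = 3. The upper and lower bounds meet at 3, so that is the treewidth.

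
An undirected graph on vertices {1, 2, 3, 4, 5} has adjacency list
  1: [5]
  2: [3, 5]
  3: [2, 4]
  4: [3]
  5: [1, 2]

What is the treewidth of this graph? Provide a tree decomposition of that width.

Treewidth 1.
One optimal decomposition is:
Bags: B1 = {3, 4}  B2 = {2, 3}  B3 = {2, 5}  B4 = {1, 5}
Tree: B1–B2, B2–B3, B3–B4

The largest bag has 2 vertices, giving width 1; this decomposition certifies tw(G) ≤ 1. Since G has at least one edge (e.g. 4–3), it is not an edgeless graph, so tw(G) ≥ 1. The upper and lower bounds meet at 1, so that is the treewidth.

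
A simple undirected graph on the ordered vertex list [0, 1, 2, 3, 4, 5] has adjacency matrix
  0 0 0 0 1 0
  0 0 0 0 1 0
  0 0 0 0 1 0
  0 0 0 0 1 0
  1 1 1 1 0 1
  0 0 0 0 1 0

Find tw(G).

1

A width-1 tree decomposition is:
Bags: B1 = {1, 4}  B2 = {4, 5}  B3 = {0, 4}  B4 = {2, 4}  B5 = {3, 4}
Tree: B1–B2, B1–B3, B2–B4, B1–B5
Every bag has size at most 2, so the width is 2 − 1 = 1 and tw(G) ≤ 1. Any graph with an edge has treewidth ≥ 1, and G has the edge 4–1. Therefore the treewidth is 1.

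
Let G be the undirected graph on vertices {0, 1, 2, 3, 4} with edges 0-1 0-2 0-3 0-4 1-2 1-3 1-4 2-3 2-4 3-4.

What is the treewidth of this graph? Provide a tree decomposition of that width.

A single bag containing all 5 vertices is trivially a valid decomposition of width 4. For the lower bound, the 5 vertices {0, 1, 2, 3, 4} are pairwise adjacent, and any tree decomposition puts a clique entirely inside one bag — forcing width ≥ 4. Combining the bounds, tw(G) = 4.

Treewidth 4.
One such decomposition:
Bags: B1 = {0, 1, 2, 3, 4}
Tree: (single bag)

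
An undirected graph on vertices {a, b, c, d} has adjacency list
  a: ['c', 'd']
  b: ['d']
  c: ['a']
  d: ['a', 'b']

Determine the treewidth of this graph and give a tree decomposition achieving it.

Treewidth 1.
Bags: B1 = {a, c}  B2 = {a, d}  B3 = {b, d}
Tree: B1–B2, B2–B3

Each bag holds 2 vertices, so the decomposition has width 1, which upper-bounds the treewidth. G has an edge, so its treewidth is at least 1. Therefore the treewidth is 1.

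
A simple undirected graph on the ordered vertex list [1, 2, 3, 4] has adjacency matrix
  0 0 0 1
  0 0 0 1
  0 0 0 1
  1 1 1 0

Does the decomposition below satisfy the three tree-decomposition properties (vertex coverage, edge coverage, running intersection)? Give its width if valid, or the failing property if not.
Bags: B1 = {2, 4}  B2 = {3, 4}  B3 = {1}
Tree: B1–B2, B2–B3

A tree decomposition must satisfy three properties: every vertex lies in some bag; for every edge, both endpoints lie together in some bag; and for every vertex, the bags containing it form a connected subtree. Here edge (4,1) lies in no bag, so the decomposition is invalid.

No — edge (4,1) lies in no bag.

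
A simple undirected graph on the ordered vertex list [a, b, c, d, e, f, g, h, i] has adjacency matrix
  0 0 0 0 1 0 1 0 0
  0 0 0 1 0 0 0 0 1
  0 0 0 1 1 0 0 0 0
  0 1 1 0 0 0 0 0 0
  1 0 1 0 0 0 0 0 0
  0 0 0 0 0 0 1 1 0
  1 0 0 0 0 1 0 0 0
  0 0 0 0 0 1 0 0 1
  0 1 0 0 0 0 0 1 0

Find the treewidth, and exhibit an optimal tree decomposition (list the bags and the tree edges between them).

Treewidth 2.
One optimal decomposition is:
Bags: B1 = {a, f, g}  B2 = {a, f, h}  B3 = {a, h, i}  B4 = {a, b, i}  B5 = {a, b, d}  B6 = {a, c, d}  B7 = {a, c, e}
Tree: B1–B2, B2–B3, B3–B4, B4–B5, B5–B6, B6–B7

Each bag holds 3 vertices, so the decomposition has width 2, which upper-bounds the treewidth. For the lower bound, G contains the cycle a–g–f–h–i–b–d–c–e–a, so G is not a forest; only forests have treewidth ≤ 1, hence tw(G) ≥ 2. Combining the bounds, tw(G) = 2.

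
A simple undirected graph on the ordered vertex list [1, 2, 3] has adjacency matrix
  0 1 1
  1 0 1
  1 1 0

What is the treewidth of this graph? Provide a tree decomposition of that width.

Treewidth 2.
Bags: B1 = {1, 2, 3}
Tree: (single bag)

With just one bag of size 3, the width is 3 − 1 = 2, so tw(G) ≤ 2. On the other hand G contains the 3-clique {1, 2, 3}. A clique must lie in a single bag of any decomposition, so no decomposition can have width below 2. Hence tw(G) = 2 exactly.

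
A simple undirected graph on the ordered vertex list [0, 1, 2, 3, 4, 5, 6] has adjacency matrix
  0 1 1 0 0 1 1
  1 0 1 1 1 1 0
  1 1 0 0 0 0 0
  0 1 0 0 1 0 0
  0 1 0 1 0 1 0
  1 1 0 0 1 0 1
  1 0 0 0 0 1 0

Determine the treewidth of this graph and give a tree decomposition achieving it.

Every bag has size at most 3, so the width is 3 − 1 = 2 and tw(G) ≤ 2. On the other hand G contains the 3-clique {0, 1, 2}. A clique must lie in a single bag of any decomposition, so no decomposition can have width below 2. The upper and lower bounds meet at 2, so that is the treewidth.

Treewidth 2.
Bags: B1 = {1, 4, 5}  B2 = {1, 3, 4}  B3 = {0, 1, 5}  B4 = {0, 1, 2}  B5 = {0, 5, 6}
Tree: B1–B2, B1–B3, B3–B4, B3–B5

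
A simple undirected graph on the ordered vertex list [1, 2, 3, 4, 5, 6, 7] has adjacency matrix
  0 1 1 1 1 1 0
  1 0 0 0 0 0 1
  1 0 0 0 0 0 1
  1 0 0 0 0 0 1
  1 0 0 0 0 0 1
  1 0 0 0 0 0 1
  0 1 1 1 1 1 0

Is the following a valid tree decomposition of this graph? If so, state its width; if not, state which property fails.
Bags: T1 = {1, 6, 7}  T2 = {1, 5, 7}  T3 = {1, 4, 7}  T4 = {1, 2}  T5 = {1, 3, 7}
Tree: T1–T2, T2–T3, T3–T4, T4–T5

A tree decomposition must satisfy three properties: every vertex lies in some bag; for every edge, both endpoints lie together in some bag; and for every vertex, the bags containing it form a connected subtree. Here edge (7,2) lies in no bag, so the decomposition is invalid.

No — edge (7,2) lies in no bag.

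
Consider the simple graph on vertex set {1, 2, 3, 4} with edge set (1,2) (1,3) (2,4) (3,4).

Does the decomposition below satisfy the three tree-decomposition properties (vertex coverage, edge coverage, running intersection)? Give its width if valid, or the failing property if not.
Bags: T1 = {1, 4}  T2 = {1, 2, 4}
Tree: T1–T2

A tree decomposition must satisfy three properties: every vertex lies in some bag; for every edge, both endpoints lie together in some bag; and for every vertex, the bags containing it form a connected subtree. Here vertex 3 appears in no bag, so the decomposition is invalid.

No — vertex 3 appears in no bag.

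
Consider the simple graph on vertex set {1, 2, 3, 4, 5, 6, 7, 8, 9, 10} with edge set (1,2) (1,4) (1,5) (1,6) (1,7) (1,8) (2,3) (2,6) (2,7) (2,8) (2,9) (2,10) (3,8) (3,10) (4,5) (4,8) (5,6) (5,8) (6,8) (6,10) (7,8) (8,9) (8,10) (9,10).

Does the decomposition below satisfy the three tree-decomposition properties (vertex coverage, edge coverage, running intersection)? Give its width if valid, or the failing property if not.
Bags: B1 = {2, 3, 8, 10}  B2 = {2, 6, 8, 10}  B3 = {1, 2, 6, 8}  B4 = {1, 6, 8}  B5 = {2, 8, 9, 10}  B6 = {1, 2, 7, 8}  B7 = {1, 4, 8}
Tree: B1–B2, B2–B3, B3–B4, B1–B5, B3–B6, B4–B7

A tree decomposition must satisfy three properties: every vertex lies in some bag; for every edge, both endpoints lie together in some bag; and for every vertex, the bags containing it form a connected subtree. Here vertex 5 appears in no bag, so the decomposition is invalid.

No — vertex 5 appears in no bag.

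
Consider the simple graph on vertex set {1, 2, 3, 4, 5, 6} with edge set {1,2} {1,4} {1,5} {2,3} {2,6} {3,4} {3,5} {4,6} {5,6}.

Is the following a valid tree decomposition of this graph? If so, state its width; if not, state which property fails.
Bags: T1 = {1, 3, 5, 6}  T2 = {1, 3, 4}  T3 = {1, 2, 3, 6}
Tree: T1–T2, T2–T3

No — edge (6,4) lies in no bag.

A tree decomposition must satisfy three properties: every vertex lies in some bag; for every edge, both endpoints lie together in some bag; and for every vertex, the bags containing it form a connected subtree. Here edge (6,4) lies in no bag, so the decomposition is invalid.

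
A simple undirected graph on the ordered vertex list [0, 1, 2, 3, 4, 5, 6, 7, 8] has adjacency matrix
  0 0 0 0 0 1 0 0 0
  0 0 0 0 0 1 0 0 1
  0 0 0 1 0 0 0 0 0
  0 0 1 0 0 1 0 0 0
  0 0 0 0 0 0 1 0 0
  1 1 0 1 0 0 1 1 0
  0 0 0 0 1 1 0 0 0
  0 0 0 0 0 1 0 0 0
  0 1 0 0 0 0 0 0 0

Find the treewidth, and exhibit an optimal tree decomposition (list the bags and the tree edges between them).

Treewidth 1.
Bags: B1 = {3, 5}  B2 = {5, 6}  B3 = {1, 5}  B4 = {1, 8}  B5 = {5, 7}  B6 = {0, 5}  B7 = {4, 6}  B8 = {2, 3}
Tree: B1–B2, B1–B3, B3–B4, B3–B5, B1–B6, B2–B7, B1–B8

The largest bag has 2 vertices, giving width 1; this decomposition certifies tw(G) ≤ 1. Since G has at least one edge (e.g. 3–5), it is not an edgeless graph, so tw(G) ≥ 1. Hence tw(G) = 1 exactly.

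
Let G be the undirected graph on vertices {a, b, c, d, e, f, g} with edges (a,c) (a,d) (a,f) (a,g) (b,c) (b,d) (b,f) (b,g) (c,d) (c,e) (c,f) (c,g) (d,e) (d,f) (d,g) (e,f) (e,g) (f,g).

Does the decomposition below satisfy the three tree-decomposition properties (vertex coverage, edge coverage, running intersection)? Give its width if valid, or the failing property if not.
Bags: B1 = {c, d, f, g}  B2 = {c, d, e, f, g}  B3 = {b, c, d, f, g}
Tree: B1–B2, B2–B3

A tree decomposition must satisfy three properties: every vertex lies in some bag; for every edge, both endpoints lie together in some bag; and for every vertex, the bags containing it form a connected subtree. Here vertex a appears in no bag, so the decomposition is invalid.

No — vertex a appears in no bag.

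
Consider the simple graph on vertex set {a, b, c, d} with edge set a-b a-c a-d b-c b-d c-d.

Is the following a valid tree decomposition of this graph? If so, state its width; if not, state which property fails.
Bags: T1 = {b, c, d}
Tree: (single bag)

No — vertex a appears in no bag.

A tree decomposition must satisfy three properties: every vertex lies in some bag; for every edge, both endpoints lie together in some bag; and for every vertex, the bags containing it form a connected subtree. Here vertex a appears in no bag, so the decomposition is invalid.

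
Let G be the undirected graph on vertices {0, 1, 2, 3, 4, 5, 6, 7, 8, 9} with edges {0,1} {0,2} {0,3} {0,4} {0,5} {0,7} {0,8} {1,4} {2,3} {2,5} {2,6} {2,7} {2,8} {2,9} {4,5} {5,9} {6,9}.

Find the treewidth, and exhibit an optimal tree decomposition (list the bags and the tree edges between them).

Each bag holds 3 vertices, so the decomposition has width 2, which upper-bounds the treewidth. Conversely, {0, 1, 4} is a clique of size 3, and the vertices of any clique must share a bag in every tree decomposition; so some bag has ≥ 3 vertices and tw(G) ≥ 2. The upper and lower bounds meet at 2, so that is the treewidth.

Treewidth 2.
Bags: B1 = {0, 2, 5}  B2 = {0, 2, 8}  B3 = {2, 5, 9}  B4 = {2, 6, 9}  B5 = {0, 2, 3}  B6 = {0, 2, 7}  B7 = {0, 4, 5}  B8 = {0, 1, 4}
Tree: B1–B2, B1–B3, B3–B4, B2–B5, B1–B6, B1–B7, B7–B8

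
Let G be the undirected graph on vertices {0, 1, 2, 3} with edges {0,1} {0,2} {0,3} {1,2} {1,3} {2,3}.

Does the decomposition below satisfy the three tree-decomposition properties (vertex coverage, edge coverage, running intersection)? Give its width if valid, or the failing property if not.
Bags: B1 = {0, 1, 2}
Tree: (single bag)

A tree decomposition must satisfy three properties: every vertex lies in some bag; for every edge, both endpoints lie together in some bag; and for every vertex, the bags containing it form a connected subtree. Here vertex 3 appears in no bag, so the decomposition is invalid.

No — vertex 3 appears in no bag.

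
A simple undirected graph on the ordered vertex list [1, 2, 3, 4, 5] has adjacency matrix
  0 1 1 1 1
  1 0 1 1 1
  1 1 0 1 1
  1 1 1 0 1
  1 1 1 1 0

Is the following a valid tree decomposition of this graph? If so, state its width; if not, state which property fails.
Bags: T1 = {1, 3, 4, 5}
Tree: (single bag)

A tree decomposition must satisfy three properties: every vertex lies in some bag; for every edge, both endpoints lie together in some bag; and for every vertex, the bags containing it form a connected subtree. Here vertex 2 appears in no bag, so the decomposition is invalid.

No — vertex 2 appears in no bag.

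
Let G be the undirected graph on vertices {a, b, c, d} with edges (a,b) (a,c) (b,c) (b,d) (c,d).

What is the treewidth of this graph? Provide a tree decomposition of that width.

Treewidth 2.
One optimal decomposition is:
Bags: B1 = {b, c, d}  B2 = {a, b, c}
Tree: B1–B2

The largest bag has 3 vertices, giving width 2; this decomposition certifies tw(G) ≤ 2. For the lower bound, the 3 vertices {b, c, d} are pairwise adjacent, and any tree decomposition puts a clique entirely inside one bag — forcing width ≥ 2. Combining the bounds, tw(G) = 2.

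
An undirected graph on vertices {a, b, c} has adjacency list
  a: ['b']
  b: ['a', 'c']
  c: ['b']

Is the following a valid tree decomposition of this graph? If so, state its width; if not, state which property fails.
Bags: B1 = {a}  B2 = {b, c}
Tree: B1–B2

A tree decomposition must satisfy three properties: every vertex lies in some bag; for every edge, both endpoints lie together in some bag; and for every vertex, the bags containing it form a connected subtree. Here edge (b,a) lies in no bag, so the decomposition is invalid.

No — edge (b,a) lies in no bag.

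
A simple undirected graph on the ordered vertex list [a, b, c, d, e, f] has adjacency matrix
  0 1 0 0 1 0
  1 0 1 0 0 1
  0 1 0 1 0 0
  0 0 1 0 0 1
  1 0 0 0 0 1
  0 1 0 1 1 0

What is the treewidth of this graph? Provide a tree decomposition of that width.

Treewidth 2.
One such decomposition:
Bags: B1 = {a, b, e}  B2 = {b, e, f}  B3 = {b, c, f}  B4 = {c, d, f}
Tree: B1–B2, B2–B3, B3–B4

Every bag has size at most 3, so the width is 3 − 1 = 2 and tw(G) ≤ 2. For the lower bound, G contains the cycle a–e–f–b–a, so G is not a forest; only forests have treewidth ≤ 1, hence tw(G) ≥ 2. Therefore the treewidth is 2.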